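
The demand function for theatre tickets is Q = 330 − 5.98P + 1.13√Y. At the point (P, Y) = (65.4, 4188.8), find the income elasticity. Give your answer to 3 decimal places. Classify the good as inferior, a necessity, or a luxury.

3.036 (luxury)

At P = 65.4, Y = 4188.8: Q = 12.043.
Holding P constant, ∂Q/∂Y = 1.13/(2√Y) = 0.00872979.
η_Y = (∂Q/∂Y)·(Y/Q) = 0.00872979 × (4188.8/12.043) = 3.036.
Since η > 1, this is a luxury.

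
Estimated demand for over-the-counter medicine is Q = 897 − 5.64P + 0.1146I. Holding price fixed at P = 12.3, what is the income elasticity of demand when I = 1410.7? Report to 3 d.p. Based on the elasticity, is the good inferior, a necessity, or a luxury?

At P = 12.3, I = 1410.7: Q = 989.294.
Holding P constant, ∂Q/∂I = 0.1146.
η_I = (∂Q/∂I)·(I/Q) = 0.1146 × (1410.7/989.294) = 0.163.
Since 0 < η < 1, this is a necessity.

0.163 (necessity)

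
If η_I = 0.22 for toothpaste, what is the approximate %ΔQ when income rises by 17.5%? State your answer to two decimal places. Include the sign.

%ΔQ ≈ η × %ΔI = 0.22 × 17.5% = 3.85%.

3.85%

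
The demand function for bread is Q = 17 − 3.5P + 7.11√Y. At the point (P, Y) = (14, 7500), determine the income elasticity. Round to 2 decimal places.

0.53

At P = 14, Y = 7500: Q = 583.744.
Holding P constant, ∂Q/∂Y = 7.11/(2√Y) = 0.0410496.
η_Y = (∂Q/∂Y)·(Y/Q) = 0.0410496 × (7500/583.744) = 0.53.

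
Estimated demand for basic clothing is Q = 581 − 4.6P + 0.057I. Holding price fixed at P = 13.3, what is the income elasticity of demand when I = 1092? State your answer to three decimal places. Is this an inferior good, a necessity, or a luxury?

At P = 13.3, I = 1092: Q = 582.064.
Holding P constant, ∂Q/∂I = 0.057.
η_I = (∂Q/∂I)·(I/Q) = 0.057 × (1092/582.064) = 0.107.
Since 0 < η < 1, this is a necessity.

0.107 (necessity)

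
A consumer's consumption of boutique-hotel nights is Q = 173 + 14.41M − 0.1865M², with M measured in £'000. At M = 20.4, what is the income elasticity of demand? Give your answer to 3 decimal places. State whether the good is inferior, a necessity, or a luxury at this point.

At M = 20.4: Q = 389.3502.
dQ/dM = 14.41 − 0.373M = 6.80080.
η = (dQ/dM)·(M/Q) = 6.80080 × (20.4/389.3502) = 0.356.
0 < η < 1 ⇒ necessity.

0.356 (necessity)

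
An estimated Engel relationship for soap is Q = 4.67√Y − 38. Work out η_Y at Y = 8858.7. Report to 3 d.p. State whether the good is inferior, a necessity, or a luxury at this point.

0.547 (necessity)

At Y = 8858.7: Q = 401.544.
dQ/dY = 4.67/(2√Y) = 0.0248086 at this income.
η = (dQ/dY)·(Y/Q) = 0.0248086 × (8858.7/401.544) = 0.547.
Since 0 < η < 1, the good is a necessity.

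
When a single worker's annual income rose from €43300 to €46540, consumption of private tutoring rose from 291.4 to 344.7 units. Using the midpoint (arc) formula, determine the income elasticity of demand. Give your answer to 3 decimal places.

2.323

ΔQ = 344.7 − 291.4 = 53.3; midpoint Q̄ = (291.4 + 344.7)/2 = 318.05.
ΔI = 46540 − 43300 = 3240; midpoint Ī = (43300 + 46540)/2 = 44920.
η = (ΔQ/Q̄) ÷ (ΔI/Ī) = (53.3/318.05) ÷ (3240/44920) = 2.323.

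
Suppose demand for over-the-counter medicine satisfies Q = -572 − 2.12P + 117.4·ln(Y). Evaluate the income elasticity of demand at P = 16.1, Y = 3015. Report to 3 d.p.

0.351

At P = 16.1, Y = 3015: Q = 334.401.
Holding P constant, ∂Q/∂Y = 117.4/Y = 0.0389386.
η_Y = (∂Q/∂Y)·(Y/Q) = 0.0389386 × (3015/334.401) = 0.351.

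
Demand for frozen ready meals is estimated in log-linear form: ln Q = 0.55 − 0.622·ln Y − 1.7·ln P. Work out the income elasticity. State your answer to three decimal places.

In a log-linear demand, the coefficient on ln Y is the income elasticity.
So η = -0.622.

-0.622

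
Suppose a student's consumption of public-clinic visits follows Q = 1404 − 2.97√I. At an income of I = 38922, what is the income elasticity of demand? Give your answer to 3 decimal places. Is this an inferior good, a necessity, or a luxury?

At I = 38922: Q = 818.059.
dQ/dI = -2.97/(2√I) = -0.00752712 at this income.
η = (dQ/dI)·(I/Q) = -0.00752712 × (38922/818.059) = -0.358.
Since η < 0, the good is an inferior good.

-0.358 (inferior good)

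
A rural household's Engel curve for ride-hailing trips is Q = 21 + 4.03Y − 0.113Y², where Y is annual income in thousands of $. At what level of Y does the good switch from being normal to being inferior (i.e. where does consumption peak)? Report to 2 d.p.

17.83

dQ/dY = 4.03 − 0.226Y.
The good is inferior where dQ/dY < 0. Setting dQ/dY = 0 gives Y = 4.03 / 0.226 = 17.83.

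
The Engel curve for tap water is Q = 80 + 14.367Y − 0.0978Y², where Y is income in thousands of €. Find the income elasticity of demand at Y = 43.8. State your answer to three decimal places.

At Y = 43.8: Q = 521.6512.
dQ/dY = 14.367 − 0.1956Y = 5.79972.
η = (dQ/dY)·(Y/Q) = 5.79972 × (43.8/521.6512) = 0.487.

0.487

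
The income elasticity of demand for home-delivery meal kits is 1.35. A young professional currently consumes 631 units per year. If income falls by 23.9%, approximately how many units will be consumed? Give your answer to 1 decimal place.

%ΔQ ≈ η × %ΔI = 1.35 × (-23.9%) = -32.265%.
New Q ≈ 631 × (1 − 0.32265) = 427.4.

427.4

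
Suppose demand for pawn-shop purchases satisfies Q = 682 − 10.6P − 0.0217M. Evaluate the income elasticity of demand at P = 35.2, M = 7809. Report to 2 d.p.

At P = 35.2, M = 7809: Q = 139.425.
Holding P constant, ∂Q/∂M = −0.0217.
η_M = (∂Q/∂M)·(M/Q) = -0.0217 × (7809/139.425) = -1.22.

-1.22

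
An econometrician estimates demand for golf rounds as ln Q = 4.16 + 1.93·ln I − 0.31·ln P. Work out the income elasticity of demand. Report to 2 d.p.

1.93

In a log-linear demand, the coefficient on ln I is the income elasticity.
So η = 1.93.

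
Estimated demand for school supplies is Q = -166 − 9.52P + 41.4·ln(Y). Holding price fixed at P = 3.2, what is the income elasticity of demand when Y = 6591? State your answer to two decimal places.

0.25

At P = 3.2, Y = 6591: Q = 167.585.
Holding P constant, ∂Q/∂Y = 41.4/Y = 0.00628129.
η_Y = (∂Q/∂Y)·(Y/Q) = 0.00628129 × (6591/167.585) = 0.25.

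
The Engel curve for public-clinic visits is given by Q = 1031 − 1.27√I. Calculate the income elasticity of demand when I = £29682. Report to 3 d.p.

-0.135

At I = 29682: Q = 812.198.
dQ/dI = -1.27/(2√I) = -0.00368576 at this income.
η = (dQ/dI)·(I/Q) = -0.00368576 × (29682/812.198) = -0.135.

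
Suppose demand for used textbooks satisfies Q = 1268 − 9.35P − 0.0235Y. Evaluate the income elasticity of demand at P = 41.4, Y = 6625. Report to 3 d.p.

At P = 41.4, Y = 6625: Q = 725.223.
Holding P constant, ∂Q/∂Y = −0.0235.
η_Y = (∂Q/∂Y)·(Y/Q) = -0.0235 × (6625/725.223) = -0.215.

-0.215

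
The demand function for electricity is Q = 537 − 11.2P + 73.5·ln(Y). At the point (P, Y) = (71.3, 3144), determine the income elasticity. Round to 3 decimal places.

At P = 71.3, Y = 3144: Q = 330.354.
Holding P constant, ∂Q/∂Y = 73.5/Y = 0.0233779.
η_Y = (∂Q/∂Y)·(Y/Q) = 0.0233779 × (3144/330.354) = 0.222.

0.222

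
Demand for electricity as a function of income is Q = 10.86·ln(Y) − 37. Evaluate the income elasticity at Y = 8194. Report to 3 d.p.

0.178

At Y = 8194: Q = 60.861.
dQ/dY = 10.86/Y = 0.00132536 at this income.
η = (dQ/dY)·(Y/Q) = 0.00132536 × (8194/60.861) = 0.178.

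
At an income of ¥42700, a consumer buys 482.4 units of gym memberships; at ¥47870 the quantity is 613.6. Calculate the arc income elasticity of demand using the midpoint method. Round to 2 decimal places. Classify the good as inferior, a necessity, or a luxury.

ΔQ = 613.6 − 482.4 = 131.2; midpoint Q̄ = (482.4 + 613.6)/2 = 548.
ΔI = 47870 − 42700 = 5170; midpoint Ī = (42700 + 47870)/2 = 45285.
η = (ΔQ/Q̄) ÷ (ΔI/Ī) = (131.2/548) ÷ (5170/45285) = 2.10.
η > 1 ⇒ luxury.

2.10 (luxury)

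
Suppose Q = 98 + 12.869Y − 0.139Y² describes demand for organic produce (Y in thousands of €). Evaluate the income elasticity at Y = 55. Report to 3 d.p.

At Y = 55: Q = 385.3200.
dQ/dY = 12.869 − 0.278Y = -2.42100.
η = (dQ/dY)·(Y/Q) = -2.42100 × (55/385.3200) = -0.346.

-0.346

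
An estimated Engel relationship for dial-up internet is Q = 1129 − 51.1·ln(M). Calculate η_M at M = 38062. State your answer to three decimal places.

At M = 38062: Q = 590.050.
dQ/dM = -51.1/M = -0.00134255 at this income.
η = (dQ/dM)·(M/Q) = -0.00134255 × (38062/590.050) = -0.087.

-0.087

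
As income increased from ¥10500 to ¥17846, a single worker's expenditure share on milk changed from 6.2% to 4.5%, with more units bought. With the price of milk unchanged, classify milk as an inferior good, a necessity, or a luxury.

necessity

Quantity rises but the budget share falls as income rises, so 0 < η < 1.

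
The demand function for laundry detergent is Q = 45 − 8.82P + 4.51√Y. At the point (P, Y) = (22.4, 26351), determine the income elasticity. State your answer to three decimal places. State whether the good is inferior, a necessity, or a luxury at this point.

At P = 22.4, Y = 26351: Q = 579.540.
Holding P constant, ∂Q/∂Y = 4.51/(2√Y) = 0.0138915.
η_Y = (∂Q/∂Y)·(Y/Q) = 0.0138915 × (26351/579.540) = 0.632.
Since 0 < η < 1, this is a necessity.

0.632 (necessity)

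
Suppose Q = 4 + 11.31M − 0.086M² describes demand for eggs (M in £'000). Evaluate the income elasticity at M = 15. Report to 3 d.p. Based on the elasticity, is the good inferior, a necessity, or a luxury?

0.849 (necessity)

At M = 15: Q = 154.3000.
dQ/dM = 11.31 − 0.172M = 8.73000.
η = (dQ/dM)·(M/Q) = 8.73000 × (15/154.3000) = 0.849.
0 < η < 1 ⇒ necessity.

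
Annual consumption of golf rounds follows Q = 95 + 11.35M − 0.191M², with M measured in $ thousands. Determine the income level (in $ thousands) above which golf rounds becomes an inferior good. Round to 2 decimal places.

29.71

dQ/dM = 11.35 − 0.382M.
The good is inferior where dQ/dM < 0. Setting dQ/dM = 0 gives M = 11.35 / 0.382 = 29.71.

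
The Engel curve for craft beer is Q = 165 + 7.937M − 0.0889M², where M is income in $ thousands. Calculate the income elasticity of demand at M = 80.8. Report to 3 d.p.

-2.299

At M = 80.8: Q = 225.9135.
dQ/dM = 7.937 − 0.1778M = -6.42924.
η = (dQ/dM)·(M/Q) = -6.42924 × (80.8/225.9135) = -2.299.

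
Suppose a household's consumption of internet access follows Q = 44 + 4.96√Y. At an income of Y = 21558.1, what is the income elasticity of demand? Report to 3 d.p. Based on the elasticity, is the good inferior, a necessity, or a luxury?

At Y = 21558.1: Q = 772.261.
dQ/dY = 4.96/(2√Y) = 0.0168907 at this income.
η = (dQ/dY)·(Y/Q) = 0.0168907 × (21558.1/772.261) = 0.472.
Since 0 < η < 1, the good is a necessity.

0.472 (necessity)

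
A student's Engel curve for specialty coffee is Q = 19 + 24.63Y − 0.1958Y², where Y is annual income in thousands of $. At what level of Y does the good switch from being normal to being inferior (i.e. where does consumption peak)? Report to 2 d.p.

dQ/dY = 24.63 − 0.3916Y.
The good is inferior where dQ/dY < 0. Setting dQ/dY = 0 gives Y = 24.63 / 0.3916 = 62.90.

62.90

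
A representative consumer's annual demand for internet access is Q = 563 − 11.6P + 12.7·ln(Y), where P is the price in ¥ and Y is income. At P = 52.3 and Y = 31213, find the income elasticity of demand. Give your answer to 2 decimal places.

At P = 52.3, Y = 31213: Q = 87.747.
Holding P constant, ∂Q/∂Y = 12.7/Y = 0.000406882.
η_Y = (∂Q/∂Y)·(Y/Q) = 0.000406882 × (31213/87.747) = 0.14.

0.14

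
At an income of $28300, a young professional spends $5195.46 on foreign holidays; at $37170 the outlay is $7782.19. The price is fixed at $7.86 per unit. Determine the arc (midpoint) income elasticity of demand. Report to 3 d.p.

1.471

With a constant price, Q₁ = 5195.46/7.86 = 661.000 and Q₂ = 7782.19/7.86 = 990.101 (equivalently, work directly with expenditure since P cancels).
Midpoint %ΔQ = (7782.19 − 5195.46)/6488.83 = 0.39864; midpoint %ΔI = (37170 − 28300)/32735 = 0.27096.
η = 0.39864 / 0.27096 = 1.471.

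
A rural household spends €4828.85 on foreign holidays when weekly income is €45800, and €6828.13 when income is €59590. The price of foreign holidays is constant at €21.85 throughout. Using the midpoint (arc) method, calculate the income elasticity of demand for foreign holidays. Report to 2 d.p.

With a constant price, Q₁ = 4828.85/21.85 = 221.000 and Q₂ = 6828.13/21.85 = 312.500 (equivalently, work directly with expenditure since P cancels).
Midpoint %ΔQ = (6828.13 − 4828.85)/5828.49 = 0.34302; midpoint %ΔI = (59590 − 45800)/52695 = 0.26169.
η = 0.34302 / 0.26169 = 1.31.

1.31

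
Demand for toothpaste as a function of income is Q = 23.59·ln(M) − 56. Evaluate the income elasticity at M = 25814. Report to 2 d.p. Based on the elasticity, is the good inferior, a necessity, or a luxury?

At M = 25814: Q = 183.643.
dQ/dM = 23.59/M = 0.000913845 at this income.
η = (dQ/dM)·(M/Q) = 0.000913845 × (25814/183.643) = 0.13.
Since 0 < η < 1, the good is a necessity.

0.13 (necessity)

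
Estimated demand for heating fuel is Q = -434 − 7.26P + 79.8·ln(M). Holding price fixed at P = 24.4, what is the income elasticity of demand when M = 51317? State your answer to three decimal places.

0.314

At P = 24.4, M = 51317: Q = 254.349.
Holding P constant, ∂Q/∂M = 79.8/M = 0.00155504.
η_M = (∂Q/∂M)·(M/Q) = 0.00155504 × (51317/254.349) = 0.314.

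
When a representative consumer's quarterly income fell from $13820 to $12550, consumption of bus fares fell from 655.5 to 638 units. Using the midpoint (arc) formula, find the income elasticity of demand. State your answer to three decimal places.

0.281

ΔQ = 638 − 655.5 = -17.5; midpoint Q̄ = (655.5 + 638)/2 = 646.75.
ΔI = 12550 − 13820 = -1270; midpoint Ī = (13820 + 12550)/2 = 13185.
η = (ΔQ/Q̄) ÷ (ΔI/Ī) = (-17.5/646.75) ÷ (-1270/13185) = 0.281.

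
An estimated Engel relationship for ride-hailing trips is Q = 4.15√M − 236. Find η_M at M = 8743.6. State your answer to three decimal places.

1.276

At M = 8743.6: Q = 152.055.
dQ/dM = 4.15/(2√M) = 0.0221908 at this income.
η = (dQ/dM)·(M/Q) = 0.0221908 × (8743.6/152.055) = 1.276.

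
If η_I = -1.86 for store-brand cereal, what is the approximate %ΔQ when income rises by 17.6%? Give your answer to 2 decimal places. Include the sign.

-32.74%

%ΔQ ≈ η × %ΔI = -1.86 × 17.6% = -32.74%.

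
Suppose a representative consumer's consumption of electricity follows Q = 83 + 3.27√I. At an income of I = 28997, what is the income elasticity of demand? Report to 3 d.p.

0.435

At I = 28997: Q = 639.832.
dQ/dI = 3.27/(2√I) = 0.00960155 at this income.
η = (dQ/dI)·(I/Q) = 0.00960155 × (28997/639.832) = 0.435.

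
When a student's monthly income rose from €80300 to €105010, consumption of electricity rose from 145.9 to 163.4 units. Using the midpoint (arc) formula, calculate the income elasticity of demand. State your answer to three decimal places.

0.424

ΔQ = 163.4 − 145.9 = 17.5; midpoint Q̄ = (145.9 + 163.4)/2 = 154.65.
ΔI = 105010 − 80300 = 24710; midpoint Ī = (80300 + 105010)/2 = 92655.
η = (ΔQ/Q̄) ÷ (ΔI/Ī) = (17.5/154.65) ÷ (24710/92655) = 0.424.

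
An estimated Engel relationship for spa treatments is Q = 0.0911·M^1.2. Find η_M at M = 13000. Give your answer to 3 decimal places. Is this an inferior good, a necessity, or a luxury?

1.200 (luxury)

For Q = A·M^β the income elasticity is constant and equal to β.
Here β = 1.2, so η = 1.200.
Since η > 1, the good is a luxury.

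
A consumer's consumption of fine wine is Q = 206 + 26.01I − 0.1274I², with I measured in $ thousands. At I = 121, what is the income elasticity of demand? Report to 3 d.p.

At I = 121: Q = 1487.9466.
dQ/dI = 26.01 − 0.2548I = -4.82080.
η = (dQ/dI)·(I/Q) = -4.82080 × (121/1487.9466) = -0.392.

-0.392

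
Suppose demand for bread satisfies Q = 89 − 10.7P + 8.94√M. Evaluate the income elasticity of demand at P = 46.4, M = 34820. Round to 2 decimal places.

At P = 46.4, M = 34820: Q = 1260.735.
Holding P constant, ∂Q/∂M = 8.94/(2√M) = 0.0239548.
η_M = (∂Q/∂M)·(M/Q) = 0.0239548 × (34820/1260.735) = 0.66.

0.66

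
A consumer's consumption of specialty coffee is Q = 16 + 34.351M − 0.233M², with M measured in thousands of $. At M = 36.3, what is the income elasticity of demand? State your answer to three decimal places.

0.662

At M = 36.3: Q = 955.9195.
dQ/dM = 34.351 − 0.466M = 17.43520.
η = (dQ/dM)·(M/Q) = 17.43520 × (36.3/955.9195) = 0.662.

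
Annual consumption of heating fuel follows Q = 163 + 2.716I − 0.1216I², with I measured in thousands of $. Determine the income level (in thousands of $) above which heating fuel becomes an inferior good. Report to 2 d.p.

dQ/dI = 2.716 − 0.2432I.
The good is inferior where dQ/dI < 0. Setting dQ/dI = 0 gives I = 2.716 / 0.2432 = 11.17.

11.17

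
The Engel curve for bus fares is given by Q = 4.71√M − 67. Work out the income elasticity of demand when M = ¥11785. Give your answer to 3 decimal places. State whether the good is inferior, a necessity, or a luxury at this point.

At M = 11785: Q = 444.312.
dQ/dM = 4.71/(2√M) = 0.0216933 at this income.
η = (dQ/dM)·(M/Q) = 0.0216933 × (11785/444.312) = 0.575.
Since 0 < η < 1, the good is a necessity.

0.575 (necessity)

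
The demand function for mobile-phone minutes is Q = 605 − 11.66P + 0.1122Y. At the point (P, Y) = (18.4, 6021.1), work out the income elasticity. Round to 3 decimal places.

0.634

At P = 18.4, Y = 6021.1: Q = 1066.023.
Holding P constant, ∂Q/∂Y = 0.1122.
η_Y = (∂Q/∂Y)·(Y/Q) = 0.1122 × (6021.1/1066.023) = 0.634.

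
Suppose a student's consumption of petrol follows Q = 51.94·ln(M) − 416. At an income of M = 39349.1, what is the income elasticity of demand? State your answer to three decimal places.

At M = 39349.1: Q = 133.537.
dQ/dM = 51.94/M = 0.00131998 at this income.
η = (dQ/dM)·(M/Q) = 0.00131998 × (39349.1/133.537) = 0.389.

0.389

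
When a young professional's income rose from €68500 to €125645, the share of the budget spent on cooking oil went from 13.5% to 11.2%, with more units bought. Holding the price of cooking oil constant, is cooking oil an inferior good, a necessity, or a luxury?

necessity

Quantity rises but the budget share falls as income rises, so 0 < η < 1.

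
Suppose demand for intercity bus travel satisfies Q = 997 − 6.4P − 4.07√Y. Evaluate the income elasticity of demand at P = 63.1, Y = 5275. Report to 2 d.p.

At P = 63.1, Y = 5275: Q = 297.559.
Holding P constant, ∂Q/∂Y = -4.07/(2√Y) = -0.028019.
η_Y = (∂Q/∂Y)·(Y/Q) = -0.028019 × (5275/297.559) = -0.50.

-0.50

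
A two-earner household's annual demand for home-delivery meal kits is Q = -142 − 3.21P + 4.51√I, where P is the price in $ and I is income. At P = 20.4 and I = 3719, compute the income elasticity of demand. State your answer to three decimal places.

2.036

At P = 20.4, I = 3719: Q = 67.552.
Holding P constant, ∂Q/∂I = 4.51/(2√I) = 0.0369772.
η_I = (∂Q/∂I)·(I/Q) = 0.0369772 × (3719/67.552) = 2.036.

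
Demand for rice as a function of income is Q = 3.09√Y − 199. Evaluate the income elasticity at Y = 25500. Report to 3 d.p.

At Y = 25500: Q = 294.433.
dQ/dY = 3.09/(2√Y) = 0.00967517 at this income.
η = (dQ/dY)·(Y/Q) = 0.00967517 × (25500/294.433) = 0.838.

0.838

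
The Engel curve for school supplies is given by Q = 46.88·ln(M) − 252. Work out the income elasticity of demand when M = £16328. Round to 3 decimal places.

0.231

At M = 16328: Q = 202.766.
dQ/dM = 46.88/M = 0.00287114 at this income.
η = (dQ/dM)·(M/Q) = 0.00287114 × (16328/202.766) = 0.231.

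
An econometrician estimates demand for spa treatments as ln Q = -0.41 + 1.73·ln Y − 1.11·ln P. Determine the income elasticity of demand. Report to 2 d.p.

In a log-linear demand, the coefficient on ln Y is the income elasticity.
So η = 1.73.

1.73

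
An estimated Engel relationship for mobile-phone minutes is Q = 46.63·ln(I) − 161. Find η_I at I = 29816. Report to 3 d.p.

At I = 29816: Q = 319.420.
dQ/dI = 46.63/I = 0.00156393 at this income.
η = (dQ/dI)·(I/Q) = 0.00156393 × (29816/319.420) = 0.146.

0.146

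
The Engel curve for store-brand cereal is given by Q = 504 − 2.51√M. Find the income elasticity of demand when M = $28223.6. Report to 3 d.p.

At M = 28223.6: Q = 82.323.
dQ/dM = -2.51/(2√M) = -0.00747029 at this income.
η = (dQ/dM)·(M/Q) = -0.00747029 × (28223.6/82.323) = -2.561.

-2.561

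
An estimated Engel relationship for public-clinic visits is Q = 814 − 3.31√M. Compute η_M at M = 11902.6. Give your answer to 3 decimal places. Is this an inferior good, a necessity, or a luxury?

At M = 11902.6: Q = 452.882.
dQ/dM = -3.31/(2√M) = -0.0151697 at this income.
η = (dQ/dM)·(M/Q) = -0.0151697 × (11902.6/452.882) = -0.399.
Since η < 0, the good is an inferior good.

-0.399 (inferior good)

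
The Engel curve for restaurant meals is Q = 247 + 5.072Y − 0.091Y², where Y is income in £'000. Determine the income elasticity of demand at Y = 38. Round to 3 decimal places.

-0.227

At Y = 38: Q = 308.3320.
dQ/dY = 5.072 − 0.182Y = -1.84400.
η = (dQ/dY)·(Y/Q) = -1.84400 × (38/308.3320) = -0.227.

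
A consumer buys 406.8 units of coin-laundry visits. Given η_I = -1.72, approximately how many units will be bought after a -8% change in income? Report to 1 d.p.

%ΔQ ≈ η × %ΔI = -1.72 × (-8%) = 13.76%.
New Q ≈ 406.8 × (1 + 0.1376) = 462.8.

462.8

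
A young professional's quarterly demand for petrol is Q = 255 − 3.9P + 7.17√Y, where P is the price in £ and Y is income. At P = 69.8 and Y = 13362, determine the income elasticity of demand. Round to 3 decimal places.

At P = 69.8, Y = 13362: Q = 811.590.
Holding P constant, ∂Q/∂Y = 7.17/(2√Y) = 0.0310137.
η_Y = (∂Q/∂Y)·(Y/Q) = 0.0310137 × (13362/811.590) = 0.511.

0.511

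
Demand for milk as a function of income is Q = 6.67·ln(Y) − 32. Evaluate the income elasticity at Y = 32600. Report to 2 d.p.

At Y = 32600: Q = 37.315.
dQ/dY = 6.67/Y = 0.000204601 at this income.
η = (dQ/dY)·(Y/Q) = 0.000204601 × (32600/37.315) = 0.18.

0.18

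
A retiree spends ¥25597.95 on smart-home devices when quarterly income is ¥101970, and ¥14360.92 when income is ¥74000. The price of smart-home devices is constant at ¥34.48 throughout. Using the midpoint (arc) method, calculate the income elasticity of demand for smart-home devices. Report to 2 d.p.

1.77

With a constant price, Q₁ = 25597.95/34.48 = 742.400 and Q₂ = 14360.92/34.48 = 416.500 (equivalently, work directly with expenditure since P cancels).
Midpoint %ΔQ = (14360.92 − 25597.95)/19979.44 = -0.56243; midpoint %ΔI = (74000 − 101970)/87985 = -0.31790.
η = -0.56243 / -0.31790 = 1.77.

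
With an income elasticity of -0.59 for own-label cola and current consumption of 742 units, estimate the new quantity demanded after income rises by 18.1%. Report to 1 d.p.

%ΔQ ≈ η × %ΔI = -0.59 × 18.1% = -10.679%.
New Q ≈ 742 × (1 − 0.10679) = 662.8.

662.8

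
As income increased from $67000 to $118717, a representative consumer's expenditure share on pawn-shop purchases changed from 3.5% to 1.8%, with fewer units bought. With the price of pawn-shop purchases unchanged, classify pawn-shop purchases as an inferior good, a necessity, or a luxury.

inferior good

Quantity demanded falls as income rises, so η < 0.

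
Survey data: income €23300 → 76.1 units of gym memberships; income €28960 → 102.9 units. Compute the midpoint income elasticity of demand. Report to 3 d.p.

1.382

ΔQ = 102.9 − 76.1 = 26.8; midpoint Q̄ = (76.1 + 102.9)/2 = 89.5.
ΔI = 28960 − 23300 = 5660; midpoint Ī = (23300 + 28960)/2 = 26130.
η = (ΔQ/Q̄) ÷ (ΔI/Ī) = (26.8/89.5) ÷ (5660/26130) = 1.382.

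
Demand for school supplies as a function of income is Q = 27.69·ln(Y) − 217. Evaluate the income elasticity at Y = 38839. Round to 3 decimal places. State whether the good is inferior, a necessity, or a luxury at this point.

At Y = 38839: Q = 75.605.
dQ/dY = 27.69/Y = 0.000712943 at this income.
η = (dQ/dY)·(Y/Q) = 0.000712943 × (38839/75.605) = 0.366.
Since 0 < η < 1, the good is a necessity.

0.366 (necessity)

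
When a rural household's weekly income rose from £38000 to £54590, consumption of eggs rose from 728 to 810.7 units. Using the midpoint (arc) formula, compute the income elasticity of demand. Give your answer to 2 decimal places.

0.30

ΔQ = 810.7 − 728 = 82.7; midpoint Q̄ = (728 + 810.7)/2 = 769.35.
ΔI = 54590 − 38000 = 16590; midpoint Ī = (38000 + 54590)/2 = 46295.
η = (ΔQ/Q̄) ÷ (ΔI/Ī) = (82.7/769.35) ÷ (16590/46295) = 0.30.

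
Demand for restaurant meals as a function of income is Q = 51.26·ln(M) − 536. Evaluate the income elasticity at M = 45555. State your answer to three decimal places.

3.701

At M = 45555: Q = 13.849.
dQ/dM = 51.26/M = 0.00112523 at this income.
η = (dQ/dM)·(M/Q) = 0.00112523 × (45555/13.849) = 3.701.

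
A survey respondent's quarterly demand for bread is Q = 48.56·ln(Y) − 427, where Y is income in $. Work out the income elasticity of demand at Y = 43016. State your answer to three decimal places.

0.533

At Y = 43016: Q = 91.103.
dQ/dY = 48.56/Y = 0.00112888 at this income.
η = (dQ/dY)·(Y/Q) = 0.00112888 × (43016/91.103) = 0.533.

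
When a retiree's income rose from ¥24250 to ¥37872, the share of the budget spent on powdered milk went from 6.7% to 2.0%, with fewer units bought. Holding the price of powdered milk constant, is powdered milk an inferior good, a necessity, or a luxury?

inferior good

Quantity demanded falls as income rises, so η < 0.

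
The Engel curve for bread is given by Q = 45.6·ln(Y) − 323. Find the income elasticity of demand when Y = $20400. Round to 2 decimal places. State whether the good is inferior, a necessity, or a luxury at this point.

At Y = 20400: Q = 129.502.
dQ/dY = 45.6/Y = 0.00223529 at this income.
η = (dQ/dY)·(Y/Q) = 0.00223529 × (20400/129.502) = 0.35.
Since 0 < η < 1, the good is a necessity.

0.35 (necessity)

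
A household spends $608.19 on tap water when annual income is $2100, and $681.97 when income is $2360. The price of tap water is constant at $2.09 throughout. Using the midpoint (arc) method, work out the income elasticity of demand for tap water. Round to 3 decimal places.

With a constant price, Q₁ = 608.19/2.09 = 291.000 and Q₂ = 681.97/2.09 = 326.301 (equivalently, work directly with expenditure since P cancels).
Midpoint %ΔQ = (681.97 − 608.19)/645.08 = 0.11437; midpoint %ΔI = (2360 − 2100)/2230 = 0.11659.
η = 0.11437 / 0.11659 = 0.981.

0.981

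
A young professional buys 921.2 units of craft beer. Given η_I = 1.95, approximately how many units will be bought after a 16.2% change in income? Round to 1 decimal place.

1212.2

%ΔQ ≈ η × %ΔI = 1.95 × 16.2% = 31.59%.
New Q ≈ 921.2 × (1 + 0.3159) = 1212.2.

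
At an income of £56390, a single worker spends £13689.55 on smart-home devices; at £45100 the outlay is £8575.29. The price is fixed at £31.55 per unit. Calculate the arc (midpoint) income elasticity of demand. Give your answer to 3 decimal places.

2.065

With a constant price, Q₁ = 13689.55/31.55 = 433.900 and Q₂ = 8575.29/31.55 = 271.800 (equivalently, work directly with expenditure since P cancels).
Midpoint %ΔQ = (8575.29 − 13689.55)/11132.42 = -0.45940; midpoint %ΔI = (45100 − 56390)/50745 = -0.22248.
η = -0.45940 / -0.22248 = 2.065.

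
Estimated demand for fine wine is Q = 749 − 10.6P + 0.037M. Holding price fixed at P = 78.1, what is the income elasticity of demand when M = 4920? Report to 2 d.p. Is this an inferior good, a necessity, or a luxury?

1.76 (luxury)

At P = 78.1, M = 4920: Q = 103.180.
Holding P constant, ∂Q/∂M = 0.037.
η_M = (∂Q/∂M)·(M/Q) = 0.037 × (4920/103.180) = 1.76.
Since η > 1, this is a luxury.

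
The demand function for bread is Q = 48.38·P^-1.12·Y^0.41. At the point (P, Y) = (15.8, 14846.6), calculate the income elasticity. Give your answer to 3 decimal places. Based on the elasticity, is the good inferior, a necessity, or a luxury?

For a multiplicative demand Q = A·P^α·Y^β, the income elasticity is β everywhere.
Here β = 0.41, so η = 0.410.
Since 0 < η < 1, this is a necessity.

0.410 (necessity)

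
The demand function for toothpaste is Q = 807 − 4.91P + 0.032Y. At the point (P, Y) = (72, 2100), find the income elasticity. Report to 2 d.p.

0.13

At P = 72, Y = 2100: Q = 520.680.
Holding P constant, ∂Q/∂Y = 0.032.
η_Y = (∂Q/∂Y)·(Y/Q) = 0.032 × (2100/520.680) = 0.13.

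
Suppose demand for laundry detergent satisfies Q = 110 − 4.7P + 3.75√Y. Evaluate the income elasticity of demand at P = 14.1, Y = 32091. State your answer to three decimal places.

0.469

At P = 14.1, Y = 32091: Q = 715.504.
Holding P constant, ∂Q/∂Y = 3.75/(2√Y) = 0.0104667.
η_Y = (∂Q/∂Y)·(Y/Q) = 0.0104667 × (32091/715.504) = 0.469.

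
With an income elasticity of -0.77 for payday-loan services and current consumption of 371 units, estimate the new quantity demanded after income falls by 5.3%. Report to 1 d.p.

386.1

%ΔQ ≈ η × %ΔI = -0.77 × (-5.3%) = 4.081%.
New Q ≈ 371 × (1 + 0.04081) = 386.1.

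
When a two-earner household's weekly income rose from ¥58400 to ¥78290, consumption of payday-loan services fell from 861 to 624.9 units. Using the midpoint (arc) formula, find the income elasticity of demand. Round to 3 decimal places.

ΔQ = 624.9 − 861 = -236.1; midpoint Q̄ = (861 + 624.9)/2 = 742.95.
ΔI = 78290 − 58400 = 19890; midpoint Ī = (58400 + 78290)/2 = 68345.
η = (ΔQ/Q̄) ÷ (ΔI/Ī) = (-236.1/742.95) ÷ (19890/68345) = -1.092.

-1.092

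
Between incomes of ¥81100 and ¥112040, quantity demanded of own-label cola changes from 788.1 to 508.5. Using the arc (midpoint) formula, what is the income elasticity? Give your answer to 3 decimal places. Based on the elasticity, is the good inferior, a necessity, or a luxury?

-1.346 (inferior good)

ΔQ = 508.5 − 788.1 = -279.6; midpoint Q̄ = (788.1 + 508.5)/2 = 648.3.
ΔI = 112040 − 81100 = 30940; midpoint Ī = (81100 + 112040)/2 = 96570.
η = (ΔQ/Q̄) ÷ (ΔI/Ī) = (-279.6/648.3) ÷ (30940/96570) = -1.346.
η < 0 ⇒ inferior good.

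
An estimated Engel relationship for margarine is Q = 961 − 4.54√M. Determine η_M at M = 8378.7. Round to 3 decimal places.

-0.381

At M = 8378.7: Q = 545.430.
dQ/dM = -4.54/(2√M) = -0.0247992 at this income.
η = (dQ/dM)·(M/Q) = -0.0247992 × (8378.7/545.430) = -0.381.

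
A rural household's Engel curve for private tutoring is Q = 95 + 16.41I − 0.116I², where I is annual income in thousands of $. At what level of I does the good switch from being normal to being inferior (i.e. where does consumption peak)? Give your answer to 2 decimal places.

dQ/dI = 16.41 − 0.232I.
The good is inferior where dQ/dI < 0. Setting dQ/dI = 0 gives I = 16.41 / 0.232 = 70.73.

70.73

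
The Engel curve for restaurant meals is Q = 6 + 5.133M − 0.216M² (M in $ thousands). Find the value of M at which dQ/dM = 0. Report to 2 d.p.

11.88

dQ/dM = 5.133 − 0.432M.
The good is inferior where dQ/dM < 0. Setting dQ/dM = 0 gives M = 5.133 / 0.432 = 11.88.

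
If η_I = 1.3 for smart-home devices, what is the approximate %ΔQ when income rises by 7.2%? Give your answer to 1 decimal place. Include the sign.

%ΔQ ≈ η × %ΔI = 1.3 × 7.2% = 9.4%.

9.4%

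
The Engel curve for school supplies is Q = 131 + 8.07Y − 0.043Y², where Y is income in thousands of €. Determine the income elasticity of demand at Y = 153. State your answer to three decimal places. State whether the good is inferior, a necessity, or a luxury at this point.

-2.168 (inferior good)

At Y = 153: Q = 359.1230.
dQ/dY = 8.07 − 0.086Y = -5.08800.
η = (dQ/dY)·(Y/Q) = -5.08800 × (153/359.1230) = -2.168.
η < 0 ⇒ inferior good.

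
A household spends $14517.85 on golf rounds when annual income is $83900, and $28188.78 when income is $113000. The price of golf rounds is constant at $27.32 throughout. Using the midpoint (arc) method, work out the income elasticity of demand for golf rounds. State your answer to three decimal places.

2.166

With a constant price, Q₁ = 14517.85/27.32 = 531.400 and Q₂ = 28188.78/27.32 = 1031.800 (equivalently, work directly with expenditure since P cancels).
Midpoint %ΔQ = (28188.78 − 14517.85)/21353.32 = 0.64023; midpoint %ΔI = (113000 − 83900)/98450 = 0.29558.
η = 0.64023 / 0.29558 = 2.166.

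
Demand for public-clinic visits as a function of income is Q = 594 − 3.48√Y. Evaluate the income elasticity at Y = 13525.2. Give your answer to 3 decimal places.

At Y = 13525.2: Q = 189.283.
dQ/dY = -3.48/(2√Y) = -0.0149616 at this income.
η = (dQ/dY)·(Y/Q) = -0.0149616 × (13525.2/189.283) = -1.069.

-1.069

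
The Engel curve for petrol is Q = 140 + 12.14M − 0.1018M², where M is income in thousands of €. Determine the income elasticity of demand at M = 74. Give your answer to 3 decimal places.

At M = 74: Q = 480.9032.
dQ/dM = 12.14 − 0.2036M = -2.92640.
η = (dQ/dM)·(M/Q) = -2.92640 × (74/480.9032) = -0.450.

-0.450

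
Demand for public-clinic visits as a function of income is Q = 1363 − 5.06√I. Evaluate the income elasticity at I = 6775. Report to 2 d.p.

At I = 6775: Q = 946.509.
dQ/dI = -5.06/(2√I) = -0.0307373 at this income.
η = (dQ/dI)·(I/Q) = -0.0307373 × (6775/946.509) = -0.22.

-0.22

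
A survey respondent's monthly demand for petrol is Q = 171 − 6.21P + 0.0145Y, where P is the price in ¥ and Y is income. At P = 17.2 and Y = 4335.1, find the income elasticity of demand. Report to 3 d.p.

At P = 17.2, Y = 4335.1: Q = 127.047.
Holding P constant, ∂Q/∂Y = 0.0145.
η_Y = (∂Q/∂Y)·(Y/Q) = 0.0145 × (4335.1/127.047) = 0.495.

0.495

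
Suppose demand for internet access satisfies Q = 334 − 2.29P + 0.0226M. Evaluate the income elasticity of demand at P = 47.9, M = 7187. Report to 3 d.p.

0.420

At P = 47.9, M = 7187: Q = 386.735.
Holding P constant, ∂Q/∂M = 0.0226.
η_M = (∂Q/∂M)·(M/Q) = 0.0226 × (7187/386.735) = 0.420.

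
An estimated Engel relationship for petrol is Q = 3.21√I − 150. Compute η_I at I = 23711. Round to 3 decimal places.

0.718

At I = 23711: Q = 344.288.
dQ/dI = 3.21/(2√I) = 0.0104232 at this income.
η = (dQ/dI)·(I/Q) = 0.0104232 × (23711/344.288) = 0.718.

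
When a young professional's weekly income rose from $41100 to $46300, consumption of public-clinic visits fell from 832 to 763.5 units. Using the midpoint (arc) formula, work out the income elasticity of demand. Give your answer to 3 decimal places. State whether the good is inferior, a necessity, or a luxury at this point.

-0.722 (inferior good)

ΔQ = 763.5 − 832 = -68.5; midpoint Q̄ = (832 + 763.5)/2 = 797.75.
ΔI = 46300 − 41100 = 5200; midpoint Ī = (41100 + 46300)/2 = 43700.
η = (ΔQ/Q̄) ÷ (ΔI/Ī) = (-68.5/797.75) ÷ (5200/43700) = -0.722.
η < 0 ⇒ inferior good.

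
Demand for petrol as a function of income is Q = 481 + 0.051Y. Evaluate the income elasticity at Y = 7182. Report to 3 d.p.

0.432

At Y = 7182: Q = 847.282.
dQ/dY = 0.051.
η = (dQ/dY)·(Y/Q) = 0.051 × (7182/847.282) = 0.432.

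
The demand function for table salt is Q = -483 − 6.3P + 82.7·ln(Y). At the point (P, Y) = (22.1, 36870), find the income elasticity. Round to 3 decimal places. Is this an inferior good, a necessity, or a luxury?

At P = 22.1, Y = 36870: Q = 247.373.
Holding P constant, ∂Q/∂Y = 82.7/Y = 0.00224302.
η_Y = (∂Q/∂Y)·(Y/Q) = 0.00224302 × (36870/247.373) = 0.334.
Since 0 < η < 1, this is a necessity.

0.334 (necessity)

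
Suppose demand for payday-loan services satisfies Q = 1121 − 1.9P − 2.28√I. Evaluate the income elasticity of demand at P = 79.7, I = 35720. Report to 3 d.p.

-0.400

At P = 79.7, I = 35720: Q = 538.656.
Holding P constant, ∂Q/∂I = -2.28/(2√I) = -0.00603183.
η_I = (∂Q/∂I)·(I/Q) = -0.00603183 × (35720/538.656) = -0.400.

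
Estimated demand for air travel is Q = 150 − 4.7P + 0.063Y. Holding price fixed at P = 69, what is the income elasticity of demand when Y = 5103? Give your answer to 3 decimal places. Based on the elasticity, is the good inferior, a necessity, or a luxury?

At P = 69, Y = 5103: Q = 147.189.
Holding P constant, ∂Q/∂Y = 0.063.
η_Y = (∂Q/∂Y)·(Y/Q) = 0.063 × (5103/147.189) = 2.184.
Since η > 1, this is a luxury.

2.184 (luxury)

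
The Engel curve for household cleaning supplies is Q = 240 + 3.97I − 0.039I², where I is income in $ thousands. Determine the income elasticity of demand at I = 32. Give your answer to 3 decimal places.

At I = 32: Q = 327.1040.
dQ/dI = 3.97 − 0.078I = 1.47400.
η = (dQ/dI)·(I/Q) = 1.47400 × (32/327.1040) = 0.144.

0.144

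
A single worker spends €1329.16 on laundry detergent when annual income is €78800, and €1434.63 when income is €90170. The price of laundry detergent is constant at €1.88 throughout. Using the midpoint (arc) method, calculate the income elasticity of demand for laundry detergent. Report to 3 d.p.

0.567

With a constant price, Q₁ = 1329.16/1.88 = 707.000 and Q₂ = 1434.63/1.88 = 763.101 (equivalently, work directly with expenditure since P cancels).
Midpoint %ΔQ = (1434.63 − 1329.16)/1381.90 = 0.07632; midpoint %ΔI = (90170 − 78800)/84485 = 0.13458.
η = 0.07632 / 0.13458 = 0.567.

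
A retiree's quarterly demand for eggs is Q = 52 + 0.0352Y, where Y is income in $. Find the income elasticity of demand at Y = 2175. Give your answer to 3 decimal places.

0.596

At Y = 2175: Q = 128.560.
dQ/dY = 0.0352.
η = (dQ/dY)·(Y/Q) = 0.0352 × (2175/128.560) = 0.596.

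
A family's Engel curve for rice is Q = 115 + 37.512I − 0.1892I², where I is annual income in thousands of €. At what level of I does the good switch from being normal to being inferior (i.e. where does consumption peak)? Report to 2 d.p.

dQ/dI = 37.512 − 0.3784I.
The good is inferior where dQ/dI < 0. Setting dQ/dI = 0 gives I = 37.512 / 0.3784 = 99.13.

99.13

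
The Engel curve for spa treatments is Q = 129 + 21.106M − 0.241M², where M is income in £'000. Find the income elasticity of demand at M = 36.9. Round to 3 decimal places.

At M = 36.9: Q = 579.6634.
dQ/dM = 21.106 − 0.482M = 3.32020.
η = (dQ/dM)·(M/Q) = 3.32020 × (36.9/579.6634) = 0.211.

0.211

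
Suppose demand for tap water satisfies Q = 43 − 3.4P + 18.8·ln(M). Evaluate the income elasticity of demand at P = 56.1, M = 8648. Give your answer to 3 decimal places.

At P = 56.1, M = 8648: Q = 22.684.
Holding P constant, ∂Q/∂M = 18.8/M = 0.00217391.
η_M = (∂Q/∂M)·(M/Q) = 0.00217391 × (8648/22.684) = 0.829.

0.829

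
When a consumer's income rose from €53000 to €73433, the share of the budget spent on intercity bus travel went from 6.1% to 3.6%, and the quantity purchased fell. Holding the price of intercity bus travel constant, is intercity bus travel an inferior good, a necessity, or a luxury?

inferior good

Quantity demanded falls as income rises, so η < 0.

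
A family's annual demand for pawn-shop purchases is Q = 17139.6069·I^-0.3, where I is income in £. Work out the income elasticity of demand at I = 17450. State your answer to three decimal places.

-0.300

For Q = A·I^β the income elasticity is constant and equal to β.
Here β = -0.3, so η = -0.300.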